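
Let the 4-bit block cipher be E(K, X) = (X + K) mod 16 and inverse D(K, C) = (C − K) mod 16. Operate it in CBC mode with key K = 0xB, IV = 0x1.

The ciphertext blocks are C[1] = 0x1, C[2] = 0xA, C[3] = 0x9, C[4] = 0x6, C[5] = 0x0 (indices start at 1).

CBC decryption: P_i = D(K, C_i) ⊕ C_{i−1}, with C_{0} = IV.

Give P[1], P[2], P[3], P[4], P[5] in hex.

P[1] = 0x7, P[2] = 0xE, P[3] = 0x4, P[4] = 0x2, P[5] = 0x3

P[1]: D(K, 0x1) = 0x6; 0x6 ⊕ 0x1 = 0x7.
P[2]: D(K, 0xA) = 0xF; 0xF ⊕ 0x1 = 0xE.
P[3]: D(K, 0x9) = 0xE; 0xE ⊕ 0xA = 0x4.
P[4]: D(K, 0x6) = 0xB; 0xB ⊕ 0x9 = 0x2.
P[5]: D(K, 0x0) = 0x5; 0x5 ⊕ 0x6 = 0x3.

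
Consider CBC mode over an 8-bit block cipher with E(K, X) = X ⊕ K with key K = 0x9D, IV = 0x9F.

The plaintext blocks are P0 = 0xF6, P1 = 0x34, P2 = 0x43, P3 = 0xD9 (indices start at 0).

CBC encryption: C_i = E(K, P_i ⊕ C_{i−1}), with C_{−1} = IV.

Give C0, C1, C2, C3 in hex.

C0 = 0xF4, C1 = 0x5D, C2 = 0x83, C3 = 0xC7

C0: P0 ⊕ 0x9F = 0x69; E(K, 0x69) = 0xF4.
C1: P1 ⊕ 0xF4 = 0xC0; E(K, 0xC0) = 0x5D.
C2: P2 ⊕ 0x5D = 0x1E; E(K, 0x1E) = 0x83.
C3: P3 ⊕ 0x83 = 0x5A; E(K, 0x5A) = 0xC7.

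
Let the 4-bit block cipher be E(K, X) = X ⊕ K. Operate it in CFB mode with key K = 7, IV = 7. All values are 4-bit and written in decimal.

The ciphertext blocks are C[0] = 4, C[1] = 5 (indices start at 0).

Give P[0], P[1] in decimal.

P[0] = 4, P[1] = 6

CFB decryption: P_i = C_i ⊕ E(K, C_{i−1}), with C_{−1} = IV.
P[0]: E(K, 7) = 0; 4 ⊕ 0 = 4.
P[1]: E(K, 4) = 3; 5 ⊕ 3 = 6.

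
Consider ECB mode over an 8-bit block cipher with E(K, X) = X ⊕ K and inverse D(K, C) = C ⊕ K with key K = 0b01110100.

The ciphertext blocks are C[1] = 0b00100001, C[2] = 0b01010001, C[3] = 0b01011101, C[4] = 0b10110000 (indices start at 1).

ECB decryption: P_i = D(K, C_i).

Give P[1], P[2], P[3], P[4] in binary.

P[1]: D(K, 0b00100001) = 0b01010101.
P[2]: D(K, 0b01010001) = 0b00100101.
P[3]: D(K, 0b01011101) = 0b00101001.
P[4]: D(K, 0b10110000) = 0b11000100.

P[1] = 0b01010101, P[2] = 0b00100101, P[3] = 0b00101001, P[4] = 0b11000100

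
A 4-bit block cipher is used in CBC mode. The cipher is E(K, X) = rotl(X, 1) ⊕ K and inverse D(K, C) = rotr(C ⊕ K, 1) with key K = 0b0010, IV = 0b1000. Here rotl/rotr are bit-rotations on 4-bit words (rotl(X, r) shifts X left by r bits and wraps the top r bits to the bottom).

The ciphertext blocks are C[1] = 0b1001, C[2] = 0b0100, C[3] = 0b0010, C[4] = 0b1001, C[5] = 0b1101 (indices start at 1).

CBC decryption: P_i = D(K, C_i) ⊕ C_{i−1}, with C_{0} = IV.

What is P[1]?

P[1]: D(K, 0b1001) = 0b1101; 0b1101 ⊕ 0b1000 = 0b0101.

P[1] = 0b0101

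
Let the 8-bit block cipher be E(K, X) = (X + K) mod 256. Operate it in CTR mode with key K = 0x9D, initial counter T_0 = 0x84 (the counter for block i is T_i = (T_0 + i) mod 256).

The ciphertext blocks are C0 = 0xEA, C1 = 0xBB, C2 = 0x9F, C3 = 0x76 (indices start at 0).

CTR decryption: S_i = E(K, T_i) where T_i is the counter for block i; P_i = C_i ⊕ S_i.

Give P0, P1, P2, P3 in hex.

P0 = 0xCB, P1 = 0x99, P2 = 0xBC, P3 = 0x52

P0: T = 0x84, S = E(K, T) = 0x21; 0xEA ⊕ 0x21 = 0xCB.
P1: T = 0x85, S = E(K, T) = 0x22; 0xBB ⊕ 0x22 = 0x99.
P2: T = 0x86, S = E(K, T) = 0x23; 0x9F ⊕ 0x23 = 0xBC.
P3: T = 0x87, S = E(K, T) = 0x24; 0x76 ⊕ 0x24 = 0x52.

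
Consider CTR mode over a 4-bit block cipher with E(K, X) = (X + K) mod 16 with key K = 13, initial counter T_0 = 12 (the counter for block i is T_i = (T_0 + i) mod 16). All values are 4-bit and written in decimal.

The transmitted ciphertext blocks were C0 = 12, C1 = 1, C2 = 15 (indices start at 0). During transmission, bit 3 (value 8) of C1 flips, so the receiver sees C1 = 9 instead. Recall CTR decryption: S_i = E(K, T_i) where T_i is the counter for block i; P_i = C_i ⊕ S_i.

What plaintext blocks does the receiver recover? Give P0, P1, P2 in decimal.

Only C1 changed, to 9. In CTR, a change in C_i flips the same bit in P_i only; the keystream is unaffected. Decrypting the received ciphertext:
P0: T = 12, S = E(K, T) = 9; 12 ⊕ 9 = 5.
P1: T = 13, S = E(K, T) = 10; 9 ⊕ 10 = 3.
P2: T = 14, S = E(K, T) = 11; 15 ⊕ 11 = 4.
Blocks that differ from the original plaintext: P1.

P0 = 5, P1 = 3, P2 = 4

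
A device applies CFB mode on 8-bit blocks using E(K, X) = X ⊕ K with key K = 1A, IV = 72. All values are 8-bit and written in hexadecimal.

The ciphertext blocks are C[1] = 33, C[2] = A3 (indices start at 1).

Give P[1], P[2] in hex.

P[1] = 5B, P[2] = 8A

CFB decryption: P_i = C_i ⊕ E(K, C_{i−1}), with C_{0} = IV.
P[1]: E(K, 72) = 68; 33 ⊕ 68 = 5B.
P[2]: E(K, 33) = 29; A3 ⊕ 29 = 8A.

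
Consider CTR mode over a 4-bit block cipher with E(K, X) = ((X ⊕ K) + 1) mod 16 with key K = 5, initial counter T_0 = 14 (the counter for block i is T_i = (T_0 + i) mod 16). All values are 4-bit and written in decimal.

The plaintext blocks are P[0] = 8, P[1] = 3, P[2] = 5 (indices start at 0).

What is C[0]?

C[0] = 4

CTR encryption: S_i = E(K, T_i) where T_i is the counter for block i; C_i = P_i ⊕ S_i.
C[0]: T = 14, S = E(K, T) = 12; 8 ⊕ 12 = 4.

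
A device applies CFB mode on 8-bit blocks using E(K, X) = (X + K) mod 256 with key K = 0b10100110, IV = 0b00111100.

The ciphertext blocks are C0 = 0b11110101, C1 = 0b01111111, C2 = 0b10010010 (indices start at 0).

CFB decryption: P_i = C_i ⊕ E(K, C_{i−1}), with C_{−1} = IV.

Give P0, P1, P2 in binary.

P0 = 0b00010111, P1 = 0b11100100, P2 = 0b10110111

P0: E(K, 0b00111100) = 0b11100010; 0b11110101 ⊕ 0b11100010 = 0b00010111.
P1: E(K, 0b11110101) = 0b10011011; 0b01111111 ⊕ 0b10011011 = 0b11100100.
P2: E(K, 0b01111111) = 0b00100101; 0b10010010 ⊕ 0b00100101 = 0b10110111.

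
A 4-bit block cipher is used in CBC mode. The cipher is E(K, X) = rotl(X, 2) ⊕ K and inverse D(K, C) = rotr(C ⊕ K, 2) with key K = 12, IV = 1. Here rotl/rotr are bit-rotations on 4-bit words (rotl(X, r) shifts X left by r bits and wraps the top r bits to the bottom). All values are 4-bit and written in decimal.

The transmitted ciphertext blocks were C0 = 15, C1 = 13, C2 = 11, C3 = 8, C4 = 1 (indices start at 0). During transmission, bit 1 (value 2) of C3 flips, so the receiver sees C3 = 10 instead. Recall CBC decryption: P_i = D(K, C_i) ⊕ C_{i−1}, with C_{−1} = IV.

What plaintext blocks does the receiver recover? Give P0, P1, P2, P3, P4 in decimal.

Only C3 changed, to 10. In CBC, a change in C_i garbles P_i and flips the same bit in P_{i+1}. Decrypting the received ciphertext:
P0: D(K, 15) = 12; 12 ⊕ 1 = 13.
P1: D(K, 13) = 4; 4 ⊕ 15 = 11.
P2: D(K, 11) = 13; 13 ⊕ 13 = 0.
P3: D(K, 10) = 9; 9 ⊕ 11 = 2.
P4: D(K, 1) = 7; 7 ⊕ 10 = 13.
Blocks that differ from the original plaintext: P3, P4.

P0 = 13, P1 = 11, P2 = 0, P3 = 2, P4 = 13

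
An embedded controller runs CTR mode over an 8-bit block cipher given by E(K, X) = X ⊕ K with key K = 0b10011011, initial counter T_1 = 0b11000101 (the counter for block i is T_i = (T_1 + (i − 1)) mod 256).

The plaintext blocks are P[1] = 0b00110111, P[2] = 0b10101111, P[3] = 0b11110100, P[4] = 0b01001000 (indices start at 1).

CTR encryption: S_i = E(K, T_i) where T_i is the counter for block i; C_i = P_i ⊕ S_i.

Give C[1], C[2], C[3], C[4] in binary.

C[1] = 0b01101001, C[2] = 0b11110010, C[3] = 0b10101000, C[4] = 0b00011011

C[1]: T = 0b11000101, S = E(K, T) = 0b01011110; 0b00110111 ⊕ 0b01011110 = 0b01101001.
C[2]: T = 0b11000110, S = E(K, T) = 0b01011101; 0b10101111 ⊕ 0b01011101 = 0b11110010.
C[3]: T = 0b11000111, S = E(K, T) = 0b01011100; 0b11110100 ⊕ 0b01011100 = 0b10101000.
C[4]: T = 0b11001000, S = E(K, T) = 0b01010011; 0b01001000 ⊕ 0b01010011 = 0b00011011.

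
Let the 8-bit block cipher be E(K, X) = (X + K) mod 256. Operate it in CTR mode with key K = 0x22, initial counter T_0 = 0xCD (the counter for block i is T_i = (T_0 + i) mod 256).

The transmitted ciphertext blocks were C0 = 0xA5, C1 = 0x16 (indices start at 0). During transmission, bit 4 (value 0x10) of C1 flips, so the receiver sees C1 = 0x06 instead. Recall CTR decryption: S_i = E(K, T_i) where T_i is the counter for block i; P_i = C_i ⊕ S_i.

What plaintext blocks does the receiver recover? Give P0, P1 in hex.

Only C1 changed, to 0x06. In CTR, a change in C_i flips the same bit in P_i only; the keystream is unaffected. Decrypting the received ciphertext:
P0: T = 0xCD, S = E(K, T) = 0xEF; 0xA5 ⊕ 0xEF = 0x4A.
P1: T = 0xCE, S = E(K, T) = 0xF0; 0x06 ⊕ 0xF0 = 0xF6.
Blocks that differ from the original plaintext: P1.

P0 = 0x4A, P1 = 0xF6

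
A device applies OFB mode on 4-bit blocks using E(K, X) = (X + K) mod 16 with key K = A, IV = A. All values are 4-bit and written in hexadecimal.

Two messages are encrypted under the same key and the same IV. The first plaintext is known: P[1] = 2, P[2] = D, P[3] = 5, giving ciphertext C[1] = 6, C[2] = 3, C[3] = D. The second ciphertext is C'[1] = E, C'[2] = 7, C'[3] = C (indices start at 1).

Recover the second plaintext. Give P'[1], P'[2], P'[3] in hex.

P'[1] = A, P'[2] = 9, P'[3] = 4

In OFB with a reused IV, both messages share the same keystream S_i, so C_i ⊕ C'_i = P_i ⊕ P'_i and thus P'_i = P_i ⊕ C_i ⊕ C'_i.
P'[1]: 2 ⊕ 6 ⊕ E = A.
P'[2]: D ⊕ 3 ⊕ 7 = 9.
P'[3]: 5 ⊕ D ⊕ C = 4.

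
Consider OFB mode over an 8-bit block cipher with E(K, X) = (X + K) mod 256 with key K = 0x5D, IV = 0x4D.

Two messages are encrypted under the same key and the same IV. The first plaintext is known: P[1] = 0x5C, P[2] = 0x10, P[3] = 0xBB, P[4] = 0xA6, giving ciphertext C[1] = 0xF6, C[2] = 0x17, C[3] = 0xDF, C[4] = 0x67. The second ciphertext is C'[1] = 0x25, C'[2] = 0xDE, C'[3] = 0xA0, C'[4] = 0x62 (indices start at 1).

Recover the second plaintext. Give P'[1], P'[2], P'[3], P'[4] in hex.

P'[1] = 0x8F, P'[2] = 0xD9, P'[3] = 0xC4, P'[4] = 0xA3

In OFB with a reused IV, both messages share the same keystream S_i, so C_i ⊕ C'_i = P_i ⊕ P'_i and thus P'_i = P_i ⊕ C_i ⊕ C'_i.
P'[1]: 0x5C ⊕ 0xF6 ⊕ 0x25 = 0x8F.
P'[2]: 0x10 ⊕ 0x17 ⊕ 0xDE = 0xD9.
P'[3]: 0xBB ⊕ 0xDF ⊕ 0xA0 = 0xC4.
P'[4]: 0xA6 ⊕ 0x67 ⊕ 0x62 = 0xA3.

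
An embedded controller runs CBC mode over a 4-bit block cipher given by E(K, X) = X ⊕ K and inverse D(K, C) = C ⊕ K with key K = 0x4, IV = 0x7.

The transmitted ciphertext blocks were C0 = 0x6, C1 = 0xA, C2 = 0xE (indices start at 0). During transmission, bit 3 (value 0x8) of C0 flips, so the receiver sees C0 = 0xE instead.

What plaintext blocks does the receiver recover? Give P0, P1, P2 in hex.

P0 = 0xD, P1 = 0x0, P2 = 0x0

CBC decryption: P_i = D(K, C_i) ⊕ C_{i−1}, with C_{−1} = IV.
Only C0 changed, to 0xE. In CBC, a change in C_i garbles P_i and flips the same bit in P_{i+1}. Decrypting the received ciphertext:
P0: D(K, 0xE) = 0xA; 0xA ⊕ 0x7 = 0xD.
P1: D(K, 0xA) = 0xE; 0xE ⊕ 0xE = 0x0.
P2: D(K, 0xE) = 0xA; 0xA ⊕ 0xA = 0x0.
Blocks that differ from the original plaintext: P0, P1.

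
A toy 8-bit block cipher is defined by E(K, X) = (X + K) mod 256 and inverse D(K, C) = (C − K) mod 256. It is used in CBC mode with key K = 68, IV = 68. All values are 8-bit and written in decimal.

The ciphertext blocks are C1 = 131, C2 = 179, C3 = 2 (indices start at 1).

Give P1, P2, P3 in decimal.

CBC decryption: P_i = D(K, C_i) ⊕ C_{i−1}, with C_{0} = IV.
P1: D(K, 131) = 63; 63 ⊕ 68 = 123.
P2: D(K, 179) = 111; 111 ⊕ 131 = 236.
P3: D(K, 2) = 190; 190 ⊕ 179 = 13.

P1 = 123, P2 = 236, P3 = 13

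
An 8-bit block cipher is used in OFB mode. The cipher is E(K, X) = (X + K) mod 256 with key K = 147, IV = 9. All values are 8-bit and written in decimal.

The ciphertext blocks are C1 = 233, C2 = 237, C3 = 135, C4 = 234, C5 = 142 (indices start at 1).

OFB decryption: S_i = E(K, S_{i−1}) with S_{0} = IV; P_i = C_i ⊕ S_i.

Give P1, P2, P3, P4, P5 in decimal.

P1 = 117, P2 = 194, P3 = 69, P4 = 191, P5 = 102

P1: S = E(K, 9) = 156; 233 ⊕ 156 = 117.
P2: S = E(K, 156) = 47; 237 ⊕ 47 = 194.
P3: S = E(K, 47) = 194; 135 ⊕ 194 = 69.
P4: S = E(K, 194) = 85; 234 ⊕ 85 = 191.
P5: S = E(K, 85) = 232; 142 ⊕ 232 = 102.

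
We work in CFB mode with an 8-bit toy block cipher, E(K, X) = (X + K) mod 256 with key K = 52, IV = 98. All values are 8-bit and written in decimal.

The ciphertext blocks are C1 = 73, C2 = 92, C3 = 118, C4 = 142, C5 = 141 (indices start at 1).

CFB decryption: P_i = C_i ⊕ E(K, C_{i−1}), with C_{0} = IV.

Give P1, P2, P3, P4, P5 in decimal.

P1: E(K, 98) = 150; 73 ⊕ 150 = 223.
P2: E(K, 73) = 125; 92 ⊕ 125 = 33.
P3: E(K, 92) = 144; 118 ⊕ 144 = 230.
P4: E(K, 118) = 170; 142 ⊕ 170 = 36.
P5: E(K, 142) = 194; 141 ⊕ 194 = 79.

P1 = 223, P2 = 33, P3 = 230, P4 = 36, P5 = 79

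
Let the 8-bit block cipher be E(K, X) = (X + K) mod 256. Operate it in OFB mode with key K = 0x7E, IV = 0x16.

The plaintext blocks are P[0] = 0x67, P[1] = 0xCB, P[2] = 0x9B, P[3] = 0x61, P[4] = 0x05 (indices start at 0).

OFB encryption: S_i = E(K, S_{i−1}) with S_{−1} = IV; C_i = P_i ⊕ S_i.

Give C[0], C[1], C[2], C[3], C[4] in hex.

C[0] = 0xF3, C[1] = 0xD9, C[2] = 0x0B, C[3] = 0x6F, C[4] = 0x89

C[0]: S = E(K, 0x16) = 0x94; 0x67 ⊕ 0x94 = 0xF3.
C[1]: S = E(K, 0x94) = 0x12; 0xCB ⊕ 0x12 = 0xD9.
C[2]: S = E(K, 0x12) = 0x90; 0x9B ⊕ 0x90 = 0x0B.
C[3]: S = E(K, 0x90) = 0x0E; 0x61 ⊕ 0x0E = 0x6F.
C[4]: S = E(K, 0x0E) = 0x8C; 0x05 ⊕ 0x8C = 0x89.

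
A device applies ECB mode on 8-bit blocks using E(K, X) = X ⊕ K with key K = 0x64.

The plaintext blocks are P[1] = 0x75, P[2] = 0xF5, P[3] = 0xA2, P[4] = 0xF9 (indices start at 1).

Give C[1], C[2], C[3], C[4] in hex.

ECB encryption: C_i = E(K, P_i).
C[1]: E(K, 0x75) = 0x11.
C[2]: E(K, 0xF5) = 0x91.
C[3]: E(K, 0xA2) = 0xC6.
C[4]: E(K, 0xF9) = 0x9D.

C[1] = 0x11, C[2] = 0x91, C[3] = 0xC6, C[4] = 0x9D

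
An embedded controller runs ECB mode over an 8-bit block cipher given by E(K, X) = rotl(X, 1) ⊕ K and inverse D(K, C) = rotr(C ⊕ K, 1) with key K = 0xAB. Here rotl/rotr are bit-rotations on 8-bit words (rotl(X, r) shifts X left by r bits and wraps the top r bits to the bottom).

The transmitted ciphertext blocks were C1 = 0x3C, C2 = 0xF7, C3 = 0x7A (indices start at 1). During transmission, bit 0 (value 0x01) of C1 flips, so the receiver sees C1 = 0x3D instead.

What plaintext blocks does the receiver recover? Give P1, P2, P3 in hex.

P1 = 0x4B, P2 = 0x2E, P3 = 0xE8

ECB decryption: P_i = D(K, C_i).
Only C1 changed, to 0x3D. In ECB, a change in C_i affects only P_i. Decrypting the received ciphertext:
P1: D(K, 0x3D) = 0x4B.
P2: D(K, 0xF7) = 0x2E.
P3: D(K, 0x7A) = 0xE8.
Blocks that differ from the original plaintext: P1.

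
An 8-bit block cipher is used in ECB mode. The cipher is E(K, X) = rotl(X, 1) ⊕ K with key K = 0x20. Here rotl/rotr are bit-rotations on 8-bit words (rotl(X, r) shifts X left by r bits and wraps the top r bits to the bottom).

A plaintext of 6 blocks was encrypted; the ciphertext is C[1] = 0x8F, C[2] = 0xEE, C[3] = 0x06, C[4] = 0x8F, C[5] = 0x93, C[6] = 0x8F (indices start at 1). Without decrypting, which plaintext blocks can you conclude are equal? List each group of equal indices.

ECB encrypts each block independently with the same key, so equal ciphertext blocks imply equal plaintext blocks.
C[1] = C[4] = C[6] = 0x8F, so P[1] = P[4] = P[6].

P[1] = P[4] = P[6]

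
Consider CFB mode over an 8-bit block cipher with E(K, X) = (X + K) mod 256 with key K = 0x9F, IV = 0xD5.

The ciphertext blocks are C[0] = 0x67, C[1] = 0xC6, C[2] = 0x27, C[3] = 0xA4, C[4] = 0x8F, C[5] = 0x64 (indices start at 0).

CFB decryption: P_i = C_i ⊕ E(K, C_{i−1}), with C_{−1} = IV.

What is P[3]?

P[3] = 0x62

P[3]: E(K, 0x27) = 0xC6; 0xA4 ⊕ 0xC6 = 0x62.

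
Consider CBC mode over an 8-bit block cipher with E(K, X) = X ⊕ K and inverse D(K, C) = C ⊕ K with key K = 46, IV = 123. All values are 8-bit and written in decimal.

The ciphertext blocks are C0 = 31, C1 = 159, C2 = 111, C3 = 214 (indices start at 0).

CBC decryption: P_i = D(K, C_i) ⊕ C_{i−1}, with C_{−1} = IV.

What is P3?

P3: D(K, 214) = 248; 248 ⊕ 111 = 151.

P3 = 151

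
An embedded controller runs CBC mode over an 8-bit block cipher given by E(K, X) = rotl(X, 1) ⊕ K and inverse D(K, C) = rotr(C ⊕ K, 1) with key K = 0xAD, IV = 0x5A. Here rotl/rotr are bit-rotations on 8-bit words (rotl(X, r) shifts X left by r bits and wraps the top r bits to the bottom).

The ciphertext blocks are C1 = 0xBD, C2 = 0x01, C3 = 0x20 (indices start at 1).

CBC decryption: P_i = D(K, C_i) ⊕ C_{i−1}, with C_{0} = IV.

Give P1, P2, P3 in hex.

P1: D(K, 0xBD) = 0x08; 0x08 ⊕ 0x5A = 0x52.
P2: D(K, 0x01) = 0x56; 0x56 ⊕ 0xBD = 0xEB.
P3: D(K, 0x20) = 0xC6; 0xC6 ⊕ 0x01 = 0xC7.

P1 = 0x52, P2 = 0xEB, P3 = 0xC7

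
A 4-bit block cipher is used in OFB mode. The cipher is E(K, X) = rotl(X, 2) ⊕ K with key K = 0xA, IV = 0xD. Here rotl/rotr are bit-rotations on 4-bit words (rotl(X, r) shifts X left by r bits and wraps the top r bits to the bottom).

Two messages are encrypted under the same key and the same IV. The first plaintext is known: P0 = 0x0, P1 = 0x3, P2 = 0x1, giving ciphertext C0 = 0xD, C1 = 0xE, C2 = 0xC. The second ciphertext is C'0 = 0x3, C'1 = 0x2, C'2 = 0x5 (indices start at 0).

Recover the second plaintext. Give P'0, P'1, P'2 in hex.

In OFB with a reused IV, both messages share the same keystream S_i, so C_i ⊕ C'_i = P_i ⊕ P'_i and thus P'_i = P_i ⊕ C_i ⊕ C'_i.
P'0: 0x0 ⊕ 0xD ⊕ 0x3 = 0xE.
P'1: 0x3 ⊕ 0xE ⊕ 0x2 = 0xF.
P'2: 0x1 ⊕ 0xC ⊕ 0x5 = 0x8.

P'0 = 0xE, P'1 = 0xF, P'2 = 0x8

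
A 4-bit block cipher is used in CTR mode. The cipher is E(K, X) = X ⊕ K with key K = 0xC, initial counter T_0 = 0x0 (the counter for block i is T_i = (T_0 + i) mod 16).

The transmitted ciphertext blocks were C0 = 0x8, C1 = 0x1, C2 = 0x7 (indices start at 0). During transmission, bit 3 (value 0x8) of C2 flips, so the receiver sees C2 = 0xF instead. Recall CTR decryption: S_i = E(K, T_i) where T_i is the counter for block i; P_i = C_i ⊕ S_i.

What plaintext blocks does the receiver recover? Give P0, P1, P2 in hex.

P0 = 0x4, P1 = 0xC, P2 = 0x1

Only C2 changed, to 0xF. In CTR, a change in C_i flips the same bit in P_i only; the keystream is unaffected. Decrypting the received ciphertext:
P0: T = 0x0, S = E(K, T) = 0xC; 0x8 ⊕ 0xC = 0x4.
P1: T = 0x1, S = E(K, T) = 0xD; 0x1 ⊕ 0xD = 0xC.
P2: T = 0x2, S = E(K, T) = 0xE; 0xF ⊕ 0xE = 0x1.
Blocks that differ from the original plaintext: P2.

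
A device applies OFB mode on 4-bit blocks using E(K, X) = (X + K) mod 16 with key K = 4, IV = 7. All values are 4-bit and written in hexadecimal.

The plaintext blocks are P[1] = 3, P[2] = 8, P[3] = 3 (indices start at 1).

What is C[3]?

OFB encryption: S_i = E(K, S_{i−1}) with S_{0} = IV; C_i = P_i ⊕ S_i.
C[1]: S = E(K, 7) = B; 3 ⊕ B = 8.
C[2]: S = E(K, B) = F; 8 ⊕ F = 7.
C[3]: S = E(K, F) = 3; 3 ⊕ 3 = 0.

C[3] = 0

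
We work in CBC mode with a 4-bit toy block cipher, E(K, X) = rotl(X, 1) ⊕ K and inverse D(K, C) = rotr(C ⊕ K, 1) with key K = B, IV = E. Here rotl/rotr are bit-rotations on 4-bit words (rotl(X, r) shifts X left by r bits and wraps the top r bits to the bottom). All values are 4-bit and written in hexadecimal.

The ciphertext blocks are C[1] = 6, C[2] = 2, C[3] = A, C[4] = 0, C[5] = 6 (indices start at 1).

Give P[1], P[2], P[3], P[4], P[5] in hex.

CBC decryption: P_i = D(K, C_i) ⊕ C_{i−1}, with C_{0} = IV.
P[1]: D(K, 6) = E; E ⊕ E = 0.
P[2]: D(K, 2) = C; C ⊕ 6 = A.
P[3]: D(K, A) = 8; 8 ⊕ 2 = A.
P[4]: D(K, 0) = D; D ⊕ A = 7.
P[5]: D(K, 6) = E; E ⊕ 0 = E.

P[1] = 0, P[2] = A, P[3] = A, P[4] = 7, P[5] = E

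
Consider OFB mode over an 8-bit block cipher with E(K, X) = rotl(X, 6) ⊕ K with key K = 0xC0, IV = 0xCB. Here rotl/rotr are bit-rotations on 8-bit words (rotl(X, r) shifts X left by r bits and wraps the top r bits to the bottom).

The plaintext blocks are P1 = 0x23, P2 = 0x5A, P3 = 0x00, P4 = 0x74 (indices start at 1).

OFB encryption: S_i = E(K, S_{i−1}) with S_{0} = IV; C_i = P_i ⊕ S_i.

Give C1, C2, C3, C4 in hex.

C1 = 0x11, C2 = 0x16, C3 = 0xD3, C4 = 0x40

C1: S = E(K, 0xCB) = 0x32; 0x23 ⊕ 0x32 = 0x11.
C2: S = E(K, 0x32) = 0x4C; 0x5A ⊕ 0x4C = 0x16.
C3: S = E(K, 0x4C) = 0xD3; 0x00 ⊕ 0xD3 = 0xD3.
C4: S = E(K, 0xD3) = 0x34; 0x74 ⊕ 0x34 = 0x40.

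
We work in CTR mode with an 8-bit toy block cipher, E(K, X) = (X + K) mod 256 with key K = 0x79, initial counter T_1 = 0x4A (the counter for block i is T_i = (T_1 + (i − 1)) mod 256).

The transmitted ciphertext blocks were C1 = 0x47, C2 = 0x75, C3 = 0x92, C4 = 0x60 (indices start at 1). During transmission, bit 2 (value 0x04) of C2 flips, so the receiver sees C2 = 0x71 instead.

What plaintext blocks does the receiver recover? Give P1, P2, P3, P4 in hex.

P1 = 0x84, P2 = 0xB5, P3 = 0x57, P4 = 0xA6

CTR decryption: S_i = E(K, T_i) where T_i is the counter for block i; P_i = C_i ⊕ S_i.
Only C2 changed, to 0x71. In CTR, a change in C_i flips the same bit in P_i only; the keystream is unaffected. Decrypting the received ciphertext:
P1: T = 0x4A, S = E(K, T) = 0xC3; 0x47 ⊕ 0xC3 = 0x84.
P2: T = 0x4B, S = E(K, T) = 0xC4; 0x71 ⊕ 0xC4 = 0xB5.
P3: T = 0x4C, S = E(K, T) = 0xC5; 0x92 ⊕ 0xC5 = 0x57.
P4: T = 0x4D, S = E(K, T) = 0xC6; 0x60 ⊕ 0xC6 = 0xA6.
Blocks that differ from the original plaintext: P2.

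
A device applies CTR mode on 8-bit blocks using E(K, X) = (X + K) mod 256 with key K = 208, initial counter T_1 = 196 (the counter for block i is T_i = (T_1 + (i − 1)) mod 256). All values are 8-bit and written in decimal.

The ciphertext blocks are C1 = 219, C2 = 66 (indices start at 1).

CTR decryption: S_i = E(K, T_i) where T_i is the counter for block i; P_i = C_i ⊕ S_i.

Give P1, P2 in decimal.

P1: T = 196, S = E(K, T) = 148; 219 ⊕ 148 = 79.
P2: T = 197, S = E(K, T) = 149; 66 ⊕ 149 = 215.

P1 = 79, P2 = 215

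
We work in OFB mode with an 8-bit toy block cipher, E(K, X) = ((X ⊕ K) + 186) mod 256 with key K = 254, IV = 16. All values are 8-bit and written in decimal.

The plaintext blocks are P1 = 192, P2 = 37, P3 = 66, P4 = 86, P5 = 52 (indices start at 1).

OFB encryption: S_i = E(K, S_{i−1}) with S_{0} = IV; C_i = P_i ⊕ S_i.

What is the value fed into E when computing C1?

C1: S = E(K, 16) = 168; 192 ⊕ 168 = 104.
So the input to E for block 1 is 16.

16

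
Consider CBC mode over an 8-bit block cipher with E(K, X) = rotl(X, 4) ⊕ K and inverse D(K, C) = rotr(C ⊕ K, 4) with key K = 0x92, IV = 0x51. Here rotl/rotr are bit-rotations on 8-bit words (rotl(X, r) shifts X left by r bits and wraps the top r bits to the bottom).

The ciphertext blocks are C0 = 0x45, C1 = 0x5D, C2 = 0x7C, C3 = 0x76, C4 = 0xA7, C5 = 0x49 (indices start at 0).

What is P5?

P5 = 0x1A

CBC decryption: P_i = D(K, C_i) ⊕ C_{i−1}, with C_{−1} = IV.
P5: D(K, 0x49) = 0xBD; 0xBD ⊕ 0xA7 = 0x1A.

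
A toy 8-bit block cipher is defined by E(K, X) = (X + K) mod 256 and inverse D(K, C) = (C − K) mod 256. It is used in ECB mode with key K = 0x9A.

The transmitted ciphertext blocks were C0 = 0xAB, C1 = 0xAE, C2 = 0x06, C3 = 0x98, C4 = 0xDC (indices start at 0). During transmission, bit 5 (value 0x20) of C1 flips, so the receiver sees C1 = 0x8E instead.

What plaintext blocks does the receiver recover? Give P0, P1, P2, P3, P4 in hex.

P0 = 0x11, P1 = 0xF4, P2 = 0x6C, P3 = 0xFE, P4 = 0x42

ECB decryption: P_i = D(K, C_i).
Only C1 changed, to 0x8E. In ECB, a change in C_i affects only P_i. Decrypting the received ciphertext:
P0: D(K, 0xAB) = 0x11.
P1: D(K, 0x8E) = 0xF4.
P2: D(K, 0x06) = 0x6C.
P3: D(K, 0x98) = 0xFE.
P4: D(K, 0xDC) = 0x42.
Blocks that differ from the original plaintext: P1.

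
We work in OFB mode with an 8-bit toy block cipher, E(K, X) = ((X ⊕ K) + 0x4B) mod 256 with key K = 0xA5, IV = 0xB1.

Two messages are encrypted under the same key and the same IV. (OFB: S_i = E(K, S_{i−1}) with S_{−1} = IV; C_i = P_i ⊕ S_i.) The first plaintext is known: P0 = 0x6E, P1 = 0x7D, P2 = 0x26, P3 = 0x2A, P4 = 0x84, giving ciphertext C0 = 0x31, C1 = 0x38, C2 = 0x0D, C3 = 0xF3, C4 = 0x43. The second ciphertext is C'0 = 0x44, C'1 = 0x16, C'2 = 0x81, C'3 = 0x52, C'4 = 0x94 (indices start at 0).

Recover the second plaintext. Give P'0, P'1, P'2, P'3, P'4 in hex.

In OFB with a reused IV, both messages share the same keystream S_i, so C_i ⊕ C'_i = P_i ⊕ P'_i and thus P'_i = P_i ⊕ C_i ⊕ C'_i.
P'0: 0x6E ⊕ 0x31 ⊕ 0x44 = 0x1B.
P'1: 0x7D ⊕ 0x38 ⊕ 0x16 = 0x53.
P'2: 0x26 ⊕ 0x0D ⊕ 0x81 = 0xAA.
P'3: 0x2A ⊕ 0xF3 ⊕ 0x52 = 0x8B.
P'4: 0x84 ⊕ 0x43 ⊕ 0x94 = 0x53.

P'0 = 0x1B, P'1 = 0x53, P'2 = 0xAA, P'3 = 0x8B, P'4 = 0x53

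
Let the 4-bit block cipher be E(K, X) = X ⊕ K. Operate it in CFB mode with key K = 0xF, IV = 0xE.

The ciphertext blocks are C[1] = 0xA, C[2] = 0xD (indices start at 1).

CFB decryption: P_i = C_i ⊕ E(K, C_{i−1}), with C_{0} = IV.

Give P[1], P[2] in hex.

P[1]: E(K, 0xE) = 0x1; 0xA ⊕ 0x1 = 0xB.
P[2]: E(K, 0xA) = 0x5; 0xD ⊕ 0x5 = 0x8.

P[1] = 0xB, P[2] = 0x8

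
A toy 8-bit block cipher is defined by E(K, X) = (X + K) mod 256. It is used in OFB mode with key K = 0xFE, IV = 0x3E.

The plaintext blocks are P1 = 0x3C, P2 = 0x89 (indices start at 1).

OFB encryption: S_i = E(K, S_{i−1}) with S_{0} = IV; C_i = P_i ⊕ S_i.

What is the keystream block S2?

0x3A

C1: S = E(K, 0x3E) = 0x3C; 0x3C ⊕ 0x3C = 0x00.
C2: S = E(K, 0x3C) = 0x3A; 0x89 ⊕ 0x3A = 0xB3.
So S2 = 0x3A.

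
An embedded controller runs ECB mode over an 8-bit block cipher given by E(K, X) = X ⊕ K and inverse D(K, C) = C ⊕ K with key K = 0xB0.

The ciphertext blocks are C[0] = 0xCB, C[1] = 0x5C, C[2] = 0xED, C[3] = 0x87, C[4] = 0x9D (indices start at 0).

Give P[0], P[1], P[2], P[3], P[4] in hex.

ECB decryption: P_i = D(K, C_i).
P[0]: D(K, 0xCB) = 0x7B.
P[1]: D(K, 0x5C) = 0xEC.
P[2]: D(K, 0xED) = 0x5D.
P[3]: D(K, 0x87) = 0x37.
P[4]: D(K, 0x9D) = 0x2D.

P[0] = 0x7B, P[1] = 0xEC, P[2] = 0x5D, P[3] = 0x37, P[4] = 0x2D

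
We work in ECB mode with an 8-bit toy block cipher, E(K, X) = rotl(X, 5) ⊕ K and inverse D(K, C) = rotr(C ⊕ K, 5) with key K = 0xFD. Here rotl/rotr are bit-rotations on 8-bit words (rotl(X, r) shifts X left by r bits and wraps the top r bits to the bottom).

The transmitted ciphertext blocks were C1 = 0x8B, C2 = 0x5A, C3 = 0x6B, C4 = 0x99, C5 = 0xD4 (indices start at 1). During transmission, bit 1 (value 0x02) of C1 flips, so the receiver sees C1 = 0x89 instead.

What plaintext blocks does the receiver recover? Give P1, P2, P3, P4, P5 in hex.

P1 = 0xA3, P2 = 0x3D, P3 = 0xB4, P4 = 0x23, P5 = 0x49

ECB decryption: P_i = D(K, C_i).
Only C1 changed, to 0x89. In ECB, a change in C_i affects only P_i. Decrypting the received ciphertext:
P1: D(K, 0x89) = 0xA3.
P2: D(K, 0x5A) = 0x3D.
P3: D(K, 0x6B) = 0xB4.
P4: D(K, 0x99) = 0x23.
P5: D(K, 0xD4) = 0x49.
Blocks that differ from the original plaintext: P1.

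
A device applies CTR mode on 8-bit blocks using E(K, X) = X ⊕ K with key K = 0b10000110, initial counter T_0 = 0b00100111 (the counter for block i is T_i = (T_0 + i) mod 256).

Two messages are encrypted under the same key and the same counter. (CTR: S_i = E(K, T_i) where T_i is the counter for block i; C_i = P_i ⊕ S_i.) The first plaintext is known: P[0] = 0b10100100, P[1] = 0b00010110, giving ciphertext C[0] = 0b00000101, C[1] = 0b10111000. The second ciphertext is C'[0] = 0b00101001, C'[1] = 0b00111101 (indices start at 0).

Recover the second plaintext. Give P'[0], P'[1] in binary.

P'[0] = 0b10001000, P'[1] = 0b10010011

In CTR with a reused counter, both messages share the same keystream S_i, so C_i ⊕ C'_i = P_i ⊕ P'_i and thus P'_i = P_i ⊕ C_i ⊕ C'_i.
P'[0]: 0b10100100 ⊕ 0b00000101 ⊕ 0b00101001 = 0b10001000.
P'[1]: 0b00010110 ⊕ 0b10111000 ⊕ 0b00111101 = 0b10010011.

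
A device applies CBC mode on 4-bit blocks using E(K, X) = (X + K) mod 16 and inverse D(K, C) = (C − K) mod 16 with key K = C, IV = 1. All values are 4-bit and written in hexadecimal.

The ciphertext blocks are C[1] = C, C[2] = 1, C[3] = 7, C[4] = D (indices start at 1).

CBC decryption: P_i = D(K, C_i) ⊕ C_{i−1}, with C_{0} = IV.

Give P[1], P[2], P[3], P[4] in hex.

P[1] = 1, P[2] = 9, P[3] = A, P[4] = 6

P[1]: D(K, C) = 0; 0 ⊕ 1 = 1.
P[2]: D(K, 1) = 5; 5 ⊕ C = 9.
P[3]: D(K, 7) = B; B ⊕ 1 = A.
P[4]: D(K, D) = 1; 1 ⊕ 7 = 6.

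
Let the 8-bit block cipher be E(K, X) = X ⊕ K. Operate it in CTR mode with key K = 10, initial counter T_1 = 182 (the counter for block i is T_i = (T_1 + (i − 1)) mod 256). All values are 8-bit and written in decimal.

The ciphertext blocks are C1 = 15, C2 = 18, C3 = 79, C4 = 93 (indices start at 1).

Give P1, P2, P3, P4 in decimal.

CTR decryption: S_i = E(K, T_i) where T_i is the counter for block i; P_i = C_i ⊕ S_i.
P1: T = 182, S = E(K, T) = 188; 15 ⊕ 188 = 179.
P2: T = 183, S = E(K, T) = 189; 18 ⊕ 189 = 175.
P3: T = 184, S = E(K, T) = 178; 79 ⊕ 178 = 253.
P4: T = 185, S = E(K, T) = 179; 93 ⊕ 179 = 238.

P1 = 179, P2 = 175, P3 = 253, P4 = 238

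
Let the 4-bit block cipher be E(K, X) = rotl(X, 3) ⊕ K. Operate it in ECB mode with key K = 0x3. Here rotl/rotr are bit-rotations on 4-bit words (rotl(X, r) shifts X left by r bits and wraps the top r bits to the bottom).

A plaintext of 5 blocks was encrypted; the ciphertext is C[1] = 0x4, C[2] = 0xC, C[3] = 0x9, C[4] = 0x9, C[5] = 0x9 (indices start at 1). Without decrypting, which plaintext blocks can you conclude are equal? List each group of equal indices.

ECB encrypts each block independently with the same key, so equal ciphertext blocks imply equal plaintext blocks.
C[3] = C[4] = C[5] = 0x9, so P[3] = P[4] = P[5].

P[3] = P[4] = P[5]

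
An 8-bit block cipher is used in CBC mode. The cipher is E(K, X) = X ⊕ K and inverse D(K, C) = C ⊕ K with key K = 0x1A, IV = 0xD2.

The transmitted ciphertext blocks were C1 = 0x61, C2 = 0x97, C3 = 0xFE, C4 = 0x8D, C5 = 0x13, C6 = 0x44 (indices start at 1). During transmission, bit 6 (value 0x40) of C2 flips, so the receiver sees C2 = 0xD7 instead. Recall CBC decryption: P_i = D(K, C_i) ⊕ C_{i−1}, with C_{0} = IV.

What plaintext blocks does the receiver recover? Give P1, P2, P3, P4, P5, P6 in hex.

P1 = 0xA9, P2 = 0xAC, P3 = 0x33, P4 = 0x69, P5 = 0x84, P6 = 0x4D

Only C2 changed, to 0xD7. In CBC, a change in C_i garbles P_i and flips the same bit in P_{i+1}. Decrypting the received ciphertext:
P1: D(K, 0x61) = 0x7B; 0x7B ⊕ 0xD2 = 0xA9.
P2: D(K, 0xD7) = 0xCD; 0xCD ⊕ 0x61 = 0xAC.
P3: D(K, 0xFE) = 0xE4; 0xE4 ⊕ 0xD7 = 0x33.
P4: D(K, 0x8D) = 0x97; 0x97 ⊕ 0xFE = 0x69.
P5: D(K, 0x13) = 0x09; 0x09 ⊕ 0x8D = 0x84.
P6: D(K, 0x44) = 0x5E; 0x5E ⊕ 0x13 = 0x4D.
Blocks that differ from the original plaintext: P2, P3.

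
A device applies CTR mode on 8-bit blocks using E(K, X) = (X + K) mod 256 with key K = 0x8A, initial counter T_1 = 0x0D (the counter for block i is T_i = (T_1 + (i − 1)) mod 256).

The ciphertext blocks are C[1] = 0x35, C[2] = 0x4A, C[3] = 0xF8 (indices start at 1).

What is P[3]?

CTR decryption: S_i = E(K, T_i) where T_i is the counter for block i; P_i = C_i ⊕ S_i.
P[3]: T = 0x0F, S = E(K, T) = 0x99; 0xF8 ⊕ 0x99 = 0x61.

P[3] = 0x61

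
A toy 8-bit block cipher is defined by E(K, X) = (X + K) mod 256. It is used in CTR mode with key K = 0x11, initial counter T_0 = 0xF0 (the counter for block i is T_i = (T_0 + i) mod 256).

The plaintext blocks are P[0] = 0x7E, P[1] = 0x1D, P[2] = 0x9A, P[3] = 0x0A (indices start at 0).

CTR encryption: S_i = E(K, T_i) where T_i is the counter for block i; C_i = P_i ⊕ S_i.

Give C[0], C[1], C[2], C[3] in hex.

C[0]: T = 0xF0, S = E(K, T) = 0x01; 0x7E ⊕ 0x01 = 0x7F.
C[1]: T = 0xF1, S = E(K, T) = 0x02; 0x1D ⊕ 0x02 = 0x1F.
C[2]: T = 0xF2, S = E(K, T) = 0x03; 0x9A ⊕ 0x03 = 0x99.
C[3]: T = 0xF3, S = E(K, T) = 0x04; 0x0A ⊕ 0x04 = 0x0E.

C[0] = 0x7F, C[1] = 0x1F, C[2] = 0x99, C[3] = 0x0E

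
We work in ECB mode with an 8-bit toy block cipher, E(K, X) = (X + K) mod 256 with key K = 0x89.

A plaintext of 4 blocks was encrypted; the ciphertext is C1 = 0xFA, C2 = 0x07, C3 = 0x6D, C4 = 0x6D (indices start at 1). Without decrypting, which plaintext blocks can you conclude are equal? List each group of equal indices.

ECB encrypts each block independently with the same key, so equal ciphertext blocks imply equal plaintext blocks.
C3 = C4 = 0x6D, so P3 = P4.

P3 = P4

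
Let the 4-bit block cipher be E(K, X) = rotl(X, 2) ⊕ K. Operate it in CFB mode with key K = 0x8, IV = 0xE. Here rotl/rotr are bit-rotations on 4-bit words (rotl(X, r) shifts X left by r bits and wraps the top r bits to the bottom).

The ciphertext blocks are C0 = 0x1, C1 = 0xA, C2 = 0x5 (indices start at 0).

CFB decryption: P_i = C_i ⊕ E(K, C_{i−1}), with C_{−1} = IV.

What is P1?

P1: E(K, 0x1) = 0xC; 0xA ⊕ 0xC = 0x6.

P1 = 0x6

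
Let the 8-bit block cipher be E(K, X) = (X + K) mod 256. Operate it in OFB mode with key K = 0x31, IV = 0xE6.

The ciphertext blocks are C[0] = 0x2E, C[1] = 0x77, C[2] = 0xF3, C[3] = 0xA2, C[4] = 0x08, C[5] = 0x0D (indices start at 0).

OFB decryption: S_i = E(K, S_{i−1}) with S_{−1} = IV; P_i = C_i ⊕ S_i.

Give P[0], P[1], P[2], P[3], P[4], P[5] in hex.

P[0]: S = E(K, 0xE6) = 0x17; 0x2E ⊕ 0x17 = 0x39.
P[1]: S = E(K, 0x17) = 0x48; 0x77 ⊕ 0x48 = 0x3F.
P[2]: S = E(K, 0x48) = 0x79; 0xF3 ⊕ 0x79 = 0x8A.
P[3]: S = E(K, 0x79) = 0xAA; 0xA2 ⊕ 0xAA = 0x08.
P[4]: S = E(K, 0xAA) = 0xDB; 0x08 ⊕ 0xDB = 0xD3.
P[5]: S = E(K, 0xDB) = 0x0C; 0x0D ⊕ 0x0C = 0x01.

P[0] = 0x39, P[1] = 0x3F, P[2] = 0x8A, P[3] = 0x08, P[4] = 0xD3, P[5] = 0x01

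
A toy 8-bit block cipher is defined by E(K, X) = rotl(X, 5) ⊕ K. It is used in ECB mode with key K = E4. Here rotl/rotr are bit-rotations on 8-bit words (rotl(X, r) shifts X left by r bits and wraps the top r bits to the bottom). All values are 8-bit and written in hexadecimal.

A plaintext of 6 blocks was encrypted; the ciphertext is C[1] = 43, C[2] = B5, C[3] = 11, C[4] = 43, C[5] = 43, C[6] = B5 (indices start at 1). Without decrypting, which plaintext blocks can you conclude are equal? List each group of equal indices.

ECB encrypts each block independently with the same key, so equal ciphertext blocks imply equal plaintext blocks.
C[1] = C[4] = C[5] = 43, so P[1] = P[4] = P[5].
C[2] = C[6] = B5, so P[2] = P[6].

P[1] = P[4] = P[5]; P[2] = P[6]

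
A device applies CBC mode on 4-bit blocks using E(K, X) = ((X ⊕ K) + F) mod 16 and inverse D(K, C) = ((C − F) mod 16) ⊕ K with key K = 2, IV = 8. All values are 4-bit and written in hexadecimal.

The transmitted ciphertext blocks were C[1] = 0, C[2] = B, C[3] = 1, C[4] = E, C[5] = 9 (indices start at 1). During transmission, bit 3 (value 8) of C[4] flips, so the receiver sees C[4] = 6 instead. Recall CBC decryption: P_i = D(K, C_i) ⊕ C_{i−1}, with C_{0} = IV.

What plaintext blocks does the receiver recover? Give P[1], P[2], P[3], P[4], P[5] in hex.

P[1] = B, P[2] = E, P[3] = B, P[4] = 4, P[5] = E

Only C[4] changed, to 6. In CBC, a change in C_i garbles P_i and flips the same bit in P_{i+1}. Decrypting the received ciphertext:
P[1]: D(K, 0) = 3; 3 ⊕ 8 = B.
P[2]: D(K, B) = E; E ⊕ 0 = E.
P[3]: D(K, 1) = 0; 0 ⊕ B = B.
P[4]: D(K, 6) = 5; 5 ⊕ 1 = 4.
P[5]: D(K, 9) = 8; 8 ⊕ 6 = E.
Blocks that differ from the original plaintext: P[4], P[5].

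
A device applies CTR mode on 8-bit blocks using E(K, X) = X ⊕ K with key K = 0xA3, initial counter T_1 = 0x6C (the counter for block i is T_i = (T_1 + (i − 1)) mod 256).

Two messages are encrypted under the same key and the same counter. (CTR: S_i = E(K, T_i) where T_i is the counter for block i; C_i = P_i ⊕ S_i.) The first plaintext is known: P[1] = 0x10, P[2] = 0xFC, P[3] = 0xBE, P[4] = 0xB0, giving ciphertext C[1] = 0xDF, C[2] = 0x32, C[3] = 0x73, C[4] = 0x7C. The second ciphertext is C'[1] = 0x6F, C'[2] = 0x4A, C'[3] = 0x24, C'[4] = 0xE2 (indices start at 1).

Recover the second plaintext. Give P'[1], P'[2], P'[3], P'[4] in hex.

P'[1] = 0xA0, P'[2] = 0x84, P'[3] = 0xE9, P'[4] = 0x2E

In CTR with a reused counter, both messages share the same keystream S_i, so C_i ⊕ C'_i = P_i ⊕ P'_i and thus P'_i = P_i ⊕ C_i ⊕ C'_i.
P'[1]: 0x10 ⊕ 0xDF ⊕ 0x6F = 0xA0.
P'[2]: 0xFC ⊕ 0x32 ⊕ 0x4A = 0x84.
P'[3]: 0xBE ⊕ 0x73 ⊕ 0x24 = 0xE9.
P'[4]: 0xB0 ⊕ 0x7C ⊕ 0xE2 = 0x2E.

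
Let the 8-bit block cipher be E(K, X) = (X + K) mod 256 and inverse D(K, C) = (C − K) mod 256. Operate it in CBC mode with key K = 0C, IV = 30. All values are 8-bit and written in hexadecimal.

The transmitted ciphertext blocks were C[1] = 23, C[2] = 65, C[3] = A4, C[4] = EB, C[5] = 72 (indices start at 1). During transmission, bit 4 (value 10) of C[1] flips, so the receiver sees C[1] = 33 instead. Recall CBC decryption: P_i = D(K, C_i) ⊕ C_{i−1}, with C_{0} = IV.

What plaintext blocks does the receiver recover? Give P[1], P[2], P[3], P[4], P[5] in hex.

P[1] = 17, P[2] = 6A, P[3] = FD, P[4] = 7B, P[5] = 8D

Only C[1] changed, to 33. In CBC, a change in C_i garbles P_i and flips the same bit in P_{i+1}. Decrypting the received ciphertext:
P[1]: D(K, 33) = 27; 27 ⊕ 30 = 17.
P[2]: D(K, 65) = 59; 59 ⊕ 33 = 6A.
P[3]: D(K, A4) = 98; 98 ⊕ 65 = FD.
P[4]: D(K, EB) = DF; DF ⊕ A4 = 7B.
P[5]: D(K, 72) = 66; 66 ⊕ EB = 8D.
Blocks that differ from the original plaintext: P[1], P[2].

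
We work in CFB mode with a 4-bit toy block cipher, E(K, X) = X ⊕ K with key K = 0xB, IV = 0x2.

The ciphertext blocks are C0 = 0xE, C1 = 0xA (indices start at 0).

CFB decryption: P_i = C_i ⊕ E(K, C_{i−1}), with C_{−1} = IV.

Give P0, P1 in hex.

P0: E(K, 0x2) = 0x9; 0xE ⊕ 0x9 = 0x7.
P1: E(K, 0xE) = 0x5; 0xA ⊕ 0x5 = 0xF.

P0 = 0x7, P1 = 0xF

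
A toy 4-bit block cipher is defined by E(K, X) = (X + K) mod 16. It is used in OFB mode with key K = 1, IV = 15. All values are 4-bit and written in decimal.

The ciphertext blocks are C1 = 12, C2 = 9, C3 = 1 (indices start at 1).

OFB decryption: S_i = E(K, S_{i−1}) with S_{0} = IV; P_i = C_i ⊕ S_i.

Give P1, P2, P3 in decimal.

P1 = 12, P2 = 8, P3 = 3

P1: S = E(K, 15) = 0; 12 ⊕ 0 = 12.
P2: S = E(K, 0) = 1; 9 ⊕ 1 = 8.
P3: S = E(K, 1) = 2; 1 ⊕ 2 = 3.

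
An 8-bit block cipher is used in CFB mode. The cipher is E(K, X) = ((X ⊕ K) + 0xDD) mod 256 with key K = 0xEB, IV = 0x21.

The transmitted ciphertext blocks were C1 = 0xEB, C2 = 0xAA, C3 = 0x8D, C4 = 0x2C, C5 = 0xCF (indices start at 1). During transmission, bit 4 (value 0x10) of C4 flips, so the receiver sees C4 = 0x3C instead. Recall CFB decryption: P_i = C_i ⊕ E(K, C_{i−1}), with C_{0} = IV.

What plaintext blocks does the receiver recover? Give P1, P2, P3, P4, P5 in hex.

P1 = 0x4C, P2 = 0x77, P3 = 0x93, P4 = 0x7F, P5 = 0x7B

Only C4 changed, to 0x3C. In CFB, a change in C_i flips the same bit in P_i and garbles P_{i+1}. Decrypting the received ciphertext:
P1: E(K, 0x21) = 0xA7; 0xEB ⊕ 0xA7 = 0x4C.
P2: E(K, 0xEB) = 0xDD; 0xAA ⊕ 0xDD = 0x77.
P3: E(K, 0xAA) = 0x1E; 0x8D ⊕ 0x1E = 0x93.
P4: E(K, 0x8D) = 0x43; 0x3C ⊕ 0x43 = 0x7F.
P5: E(K, 0x3C) = 0xB4; 0xCF ⊕ 0xB4 = 0x7B.
Blocks that differ from the original plaintext: P4, P5.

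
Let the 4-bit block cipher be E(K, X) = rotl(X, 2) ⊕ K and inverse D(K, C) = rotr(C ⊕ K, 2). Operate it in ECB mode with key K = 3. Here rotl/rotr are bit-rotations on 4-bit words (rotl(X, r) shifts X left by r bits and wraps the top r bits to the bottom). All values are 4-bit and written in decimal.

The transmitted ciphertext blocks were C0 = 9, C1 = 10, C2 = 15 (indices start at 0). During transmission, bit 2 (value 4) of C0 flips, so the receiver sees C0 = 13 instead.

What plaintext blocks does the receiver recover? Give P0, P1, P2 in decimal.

P0 = 11, P1 = 6, P2 = 3

ECB decryption: P_i = D(K, C_i).
Only C0 changed, to 13. In ECB, a change in C_i affects only P_i. Decrypting the received ciphertext:
P0: D(K, 13) = 11.
P1: D(K, 10) = 6.
P2: D(K, 15) = 3.
Blocks that differ from the original plaintext: P0.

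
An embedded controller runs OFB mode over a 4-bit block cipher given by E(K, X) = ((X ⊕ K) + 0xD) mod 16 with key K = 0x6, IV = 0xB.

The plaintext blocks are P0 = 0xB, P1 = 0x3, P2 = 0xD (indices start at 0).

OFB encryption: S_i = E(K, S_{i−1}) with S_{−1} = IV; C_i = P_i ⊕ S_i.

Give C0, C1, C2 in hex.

C0 = 0x1, C1 = 0xA, C2 = 0x1

C0: S = E(K, 0xB) = 0xA; 0xB ⊕ 0xA = 0x1.
C1: S = E(K, 0xA) = 0x9; 0x3 ⊕ 0x9 = 0xA.
C2: S = E(K, 0x9) = 0xC; 0xD ⊕ 0xC = 0x1.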